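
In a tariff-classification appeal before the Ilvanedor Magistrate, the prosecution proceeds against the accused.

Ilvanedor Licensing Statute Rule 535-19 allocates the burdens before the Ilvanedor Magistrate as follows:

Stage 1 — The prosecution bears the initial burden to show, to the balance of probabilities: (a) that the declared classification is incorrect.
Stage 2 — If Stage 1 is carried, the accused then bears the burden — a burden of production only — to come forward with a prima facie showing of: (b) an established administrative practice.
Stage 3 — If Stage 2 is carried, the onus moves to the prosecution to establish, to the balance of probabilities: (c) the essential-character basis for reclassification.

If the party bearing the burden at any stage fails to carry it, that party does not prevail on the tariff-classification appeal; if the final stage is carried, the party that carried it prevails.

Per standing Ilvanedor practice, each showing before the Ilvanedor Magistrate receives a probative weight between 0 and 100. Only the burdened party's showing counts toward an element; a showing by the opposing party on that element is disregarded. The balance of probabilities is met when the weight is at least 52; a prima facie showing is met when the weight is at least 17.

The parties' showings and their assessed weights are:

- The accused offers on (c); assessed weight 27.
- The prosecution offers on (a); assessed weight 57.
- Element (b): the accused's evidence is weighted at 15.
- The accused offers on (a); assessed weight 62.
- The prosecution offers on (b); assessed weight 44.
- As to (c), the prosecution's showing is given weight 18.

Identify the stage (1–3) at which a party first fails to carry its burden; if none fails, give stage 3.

stage 2

Stage 1 (prosecution, the balance of probabilities, weight is at least 52): (a) 57 (accused's 62 disregarded) ≥ 52 — meets.
  All elements met. The burden passes to the accused.
Stage 2 (accused, a prima facie showing, weight is at least 17): (b) 15 (prosecution's 44 disregarded) < 17 — fails.
  Not every element is met, so the accused fails to carry Stage 2.
So the prosecution prevails.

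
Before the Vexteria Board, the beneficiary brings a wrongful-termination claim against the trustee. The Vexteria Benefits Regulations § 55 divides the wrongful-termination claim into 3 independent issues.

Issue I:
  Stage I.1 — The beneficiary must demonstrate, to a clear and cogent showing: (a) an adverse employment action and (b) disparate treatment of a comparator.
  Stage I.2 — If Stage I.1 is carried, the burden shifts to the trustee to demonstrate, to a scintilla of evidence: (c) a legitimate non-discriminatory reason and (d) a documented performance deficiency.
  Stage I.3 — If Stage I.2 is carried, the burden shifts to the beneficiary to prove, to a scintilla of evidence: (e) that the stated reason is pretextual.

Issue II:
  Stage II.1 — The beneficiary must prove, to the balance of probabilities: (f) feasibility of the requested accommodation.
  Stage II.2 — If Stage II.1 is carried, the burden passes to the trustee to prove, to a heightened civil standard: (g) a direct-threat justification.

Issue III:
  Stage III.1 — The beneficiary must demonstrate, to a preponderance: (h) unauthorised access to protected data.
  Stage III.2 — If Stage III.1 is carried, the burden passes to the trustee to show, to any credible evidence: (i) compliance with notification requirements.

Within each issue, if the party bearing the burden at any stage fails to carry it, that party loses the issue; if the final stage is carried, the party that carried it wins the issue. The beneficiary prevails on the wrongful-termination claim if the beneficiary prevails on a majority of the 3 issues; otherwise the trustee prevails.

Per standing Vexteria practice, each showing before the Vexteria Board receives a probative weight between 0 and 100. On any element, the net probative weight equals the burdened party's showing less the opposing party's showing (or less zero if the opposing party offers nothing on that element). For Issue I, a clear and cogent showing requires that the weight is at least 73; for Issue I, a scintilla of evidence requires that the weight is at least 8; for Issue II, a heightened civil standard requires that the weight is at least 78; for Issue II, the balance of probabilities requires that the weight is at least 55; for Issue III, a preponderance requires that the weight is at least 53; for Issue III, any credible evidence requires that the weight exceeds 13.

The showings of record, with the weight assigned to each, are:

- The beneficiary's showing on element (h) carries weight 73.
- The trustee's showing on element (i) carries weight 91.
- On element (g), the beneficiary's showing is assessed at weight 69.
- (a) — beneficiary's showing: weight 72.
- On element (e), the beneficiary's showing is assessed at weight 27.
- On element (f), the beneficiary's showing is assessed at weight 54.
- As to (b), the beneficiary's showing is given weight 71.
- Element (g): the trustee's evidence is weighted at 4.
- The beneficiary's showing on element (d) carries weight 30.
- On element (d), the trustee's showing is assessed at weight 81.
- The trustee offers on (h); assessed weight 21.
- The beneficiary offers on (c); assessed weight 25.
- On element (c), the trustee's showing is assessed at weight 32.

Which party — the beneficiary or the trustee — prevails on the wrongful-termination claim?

trustee

— Issue I —
Stage I.1 (beneficiary, a clear and cogent showing, weight is at least 73): (a) 72 < 73 — fails; (b) 71 < 73 — fails.
  The beneficiary does not carry Stage I.1.
So the trustee prevails on this issue.
— Issue II —
At Stage II.1 the beneficiary must meet the balance of probabilities (weight is at least 55): on (f) the weight is 54, < 55, so (f) does not meet the standard.
  Not every element is met, so the beneficiary fails to carry Stage II.1.
So the trustee prevails on this issue.
— Issue III —
At Stage III.1 the beneficiary must meet a preponderance (weight is at least 53): on (h) the weight is 73 less the opposing 21 gives net 52, < 53, so (h) does not meet the standard.
  Not every element is met, so the beneficiary fails to carry Stage III.1.
So the trustee prevails on this issue.
Per-issue: Issue I → trustee; Issue II → trustee; Issue III → trustee. The beneficiary must prevail on a majority of issues; overall, the trustee prevails.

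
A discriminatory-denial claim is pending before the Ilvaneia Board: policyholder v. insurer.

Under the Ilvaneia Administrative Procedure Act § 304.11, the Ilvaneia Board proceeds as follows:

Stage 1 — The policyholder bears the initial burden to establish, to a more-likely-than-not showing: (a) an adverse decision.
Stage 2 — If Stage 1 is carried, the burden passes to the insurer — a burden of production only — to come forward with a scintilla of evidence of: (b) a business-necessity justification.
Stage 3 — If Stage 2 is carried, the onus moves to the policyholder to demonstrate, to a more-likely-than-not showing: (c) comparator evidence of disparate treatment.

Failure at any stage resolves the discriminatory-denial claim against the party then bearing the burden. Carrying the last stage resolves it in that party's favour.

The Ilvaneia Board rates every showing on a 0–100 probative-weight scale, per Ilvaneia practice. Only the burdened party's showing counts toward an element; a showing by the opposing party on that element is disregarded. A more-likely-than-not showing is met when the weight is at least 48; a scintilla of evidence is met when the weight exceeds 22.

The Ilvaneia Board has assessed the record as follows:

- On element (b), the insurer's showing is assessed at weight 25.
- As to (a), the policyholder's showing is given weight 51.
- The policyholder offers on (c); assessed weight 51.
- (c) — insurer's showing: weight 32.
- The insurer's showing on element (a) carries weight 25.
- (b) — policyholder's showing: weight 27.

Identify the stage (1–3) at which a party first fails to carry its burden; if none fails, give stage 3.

Stage 1 — burden on policyholder; standard: a more-likely-than-not showing (weight is at least 48).
    (a): 51 (insurer's 25 disregarded) ≥ 48 [met]
  All elements met. The burden passes to the insurer.
Stage 2 — burden on insurer; standard: a scintilla of evidence (weight exceeds 22).
    (b): 25 (policyholder's 27 disregarded) > 22 [met]
  Stage 2 is satisfied; the onus moves to the policyholder.
Stage 3 — burden on policyholder; standard: a more-likely-than-not showing (weight is at least 48).
    (c): 51 (insurer's 32 disregarded) ≥ 48 [met]
  The policyholder carries the last stage.
Every stage carried; the policyholder prevails.

stage 3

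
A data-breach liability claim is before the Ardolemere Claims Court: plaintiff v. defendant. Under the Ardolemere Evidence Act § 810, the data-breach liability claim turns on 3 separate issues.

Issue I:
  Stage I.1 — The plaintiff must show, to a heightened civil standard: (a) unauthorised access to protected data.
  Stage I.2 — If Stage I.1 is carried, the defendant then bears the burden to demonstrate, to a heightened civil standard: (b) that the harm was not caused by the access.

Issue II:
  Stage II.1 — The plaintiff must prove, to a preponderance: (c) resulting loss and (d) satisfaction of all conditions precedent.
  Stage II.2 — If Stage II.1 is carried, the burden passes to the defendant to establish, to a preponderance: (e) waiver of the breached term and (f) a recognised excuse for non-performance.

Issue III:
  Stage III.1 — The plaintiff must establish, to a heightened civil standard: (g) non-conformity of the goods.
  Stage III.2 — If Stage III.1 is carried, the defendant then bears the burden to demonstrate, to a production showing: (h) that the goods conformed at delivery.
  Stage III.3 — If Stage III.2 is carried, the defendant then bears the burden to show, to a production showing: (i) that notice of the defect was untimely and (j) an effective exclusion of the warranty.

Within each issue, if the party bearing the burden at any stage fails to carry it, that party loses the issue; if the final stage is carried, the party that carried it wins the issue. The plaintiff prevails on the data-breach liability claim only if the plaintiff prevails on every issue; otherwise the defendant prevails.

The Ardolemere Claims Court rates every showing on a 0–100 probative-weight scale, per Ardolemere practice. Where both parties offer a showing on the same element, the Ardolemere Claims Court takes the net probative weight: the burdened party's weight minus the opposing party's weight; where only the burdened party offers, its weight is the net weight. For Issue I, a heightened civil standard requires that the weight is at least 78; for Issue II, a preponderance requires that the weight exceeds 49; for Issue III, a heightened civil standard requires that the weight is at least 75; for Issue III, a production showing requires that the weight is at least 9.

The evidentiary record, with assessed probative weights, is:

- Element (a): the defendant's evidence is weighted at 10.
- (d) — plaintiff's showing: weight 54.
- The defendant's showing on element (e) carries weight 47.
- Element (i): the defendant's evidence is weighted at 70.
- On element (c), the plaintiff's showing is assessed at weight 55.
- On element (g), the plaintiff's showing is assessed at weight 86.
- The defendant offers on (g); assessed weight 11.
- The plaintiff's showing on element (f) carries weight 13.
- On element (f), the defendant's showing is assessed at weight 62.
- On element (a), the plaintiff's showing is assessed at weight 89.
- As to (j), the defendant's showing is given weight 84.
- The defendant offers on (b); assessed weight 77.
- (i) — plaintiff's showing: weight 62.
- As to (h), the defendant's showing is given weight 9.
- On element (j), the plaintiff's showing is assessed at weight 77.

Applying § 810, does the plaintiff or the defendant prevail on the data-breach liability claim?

plaintiff

— Issue I —
At Stage I.1 the plaintiff must meet a heightened civil standard (weight is at least 78): on (a) the weight is 89 less the opposing 10 gives net 79, which does reach 78, so (a) meets the standard.
  All elements met. The burden passes to the defendant.
At Stage I.2 the defendant must meet a heightened civil standard (weight is at least 78): on (b) the weight is 77, < 78, so (b) does not meet the standard.
  Not every element is met, so the defendant fails to carry Stage I.2.
So the plaintiff prevails on this issue.
— Issue II —
Stage II.1 (plaintiff, a preponderance, weight exceeds 49): (c) 55 > 49 — meets; (d) 54 > 49 — meets.
  Stage II.1 carried; the burden shifts to the defendant.
Stage II.2 (defendant, a preponderance, weight exceeds 49): (e) 47 ≤ 49 — fails; (f) net 62−13=49 ≤ 49 — fails.
  The defendant does not carry Stage II.2.
The analysis ends at Stage II.2; the plaintiff prevails on this issue.
— Issue III —
At Stage III.1 the plaintiff must meet a heightened civil standard (weight is at least 75): on (g) the weight is 86 less the opposing 11 gives net 75, ≥ 75, so (g) meets the standard.
  The plaintiff carries Stage III.1; the defendant now bears the burden.
At Stage III.2 the defendant must meet a production showing (weight is at least 9): on (h) the weight is 9, ≥ 9, so (h) meets the standard.
  Stage III.2 carried; the burden remains with the defendant.
At Stage III.3 the defendant must meet a production showing (weight is at least 9): on (i) the weight is 70 less the opposing 62 gives net 8, < 9, so (i) does not meet the standard; on (j) the weight is 84 less the opposing 77 gives net 7, which does not reach 9, so (j) does not meet the standard.
  Not every element is met, so the defendant fails to carry Stage III.3.
The plaintiff prevails on this issue.
Per-issue: Issue I → plaintiff; Issue II → plaintiff; Issue III → plaintiff. The plaintiff must prevail on every issue; overall, the plaintiff prevails.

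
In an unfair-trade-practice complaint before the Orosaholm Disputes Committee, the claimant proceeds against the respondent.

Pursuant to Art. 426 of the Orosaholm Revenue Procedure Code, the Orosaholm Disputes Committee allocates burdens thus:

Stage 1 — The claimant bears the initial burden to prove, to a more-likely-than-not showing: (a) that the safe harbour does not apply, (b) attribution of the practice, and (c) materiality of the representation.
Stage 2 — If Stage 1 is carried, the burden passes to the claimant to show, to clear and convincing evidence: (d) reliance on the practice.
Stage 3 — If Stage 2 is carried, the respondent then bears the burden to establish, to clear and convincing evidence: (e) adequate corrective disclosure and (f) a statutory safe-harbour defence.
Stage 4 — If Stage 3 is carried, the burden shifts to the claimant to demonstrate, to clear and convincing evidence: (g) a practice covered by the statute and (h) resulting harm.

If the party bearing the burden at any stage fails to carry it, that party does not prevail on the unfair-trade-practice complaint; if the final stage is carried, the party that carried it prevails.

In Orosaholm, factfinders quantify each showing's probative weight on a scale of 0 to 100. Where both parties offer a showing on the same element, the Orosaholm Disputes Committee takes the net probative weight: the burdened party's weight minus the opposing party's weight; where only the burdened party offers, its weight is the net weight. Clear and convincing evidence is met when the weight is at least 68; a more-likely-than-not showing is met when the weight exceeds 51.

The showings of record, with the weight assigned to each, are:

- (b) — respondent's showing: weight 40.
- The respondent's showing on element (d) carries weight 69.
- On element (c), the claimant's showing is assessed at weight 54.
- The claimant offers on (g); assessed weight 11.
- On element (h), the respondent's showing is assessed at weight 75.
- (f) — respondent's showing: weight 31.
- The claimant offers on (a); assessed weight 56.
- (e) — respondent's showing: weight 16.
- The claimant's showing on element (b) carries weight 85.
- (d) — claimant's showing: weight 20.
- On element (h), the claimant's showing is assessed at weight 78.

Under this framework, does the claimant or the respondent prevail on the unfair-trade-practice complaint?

respondent

Stage 1 — burden on claimant; standard: a more-likely-than-not showing (weight exceeds 51).
    (a): 56 > 51 [met]
    (b): 85 − 40 = 45 ≤ 51 [not met]
    (c): 54 > 51 [met]
  The claimant does not carry Stage 1.
The respondent prevails.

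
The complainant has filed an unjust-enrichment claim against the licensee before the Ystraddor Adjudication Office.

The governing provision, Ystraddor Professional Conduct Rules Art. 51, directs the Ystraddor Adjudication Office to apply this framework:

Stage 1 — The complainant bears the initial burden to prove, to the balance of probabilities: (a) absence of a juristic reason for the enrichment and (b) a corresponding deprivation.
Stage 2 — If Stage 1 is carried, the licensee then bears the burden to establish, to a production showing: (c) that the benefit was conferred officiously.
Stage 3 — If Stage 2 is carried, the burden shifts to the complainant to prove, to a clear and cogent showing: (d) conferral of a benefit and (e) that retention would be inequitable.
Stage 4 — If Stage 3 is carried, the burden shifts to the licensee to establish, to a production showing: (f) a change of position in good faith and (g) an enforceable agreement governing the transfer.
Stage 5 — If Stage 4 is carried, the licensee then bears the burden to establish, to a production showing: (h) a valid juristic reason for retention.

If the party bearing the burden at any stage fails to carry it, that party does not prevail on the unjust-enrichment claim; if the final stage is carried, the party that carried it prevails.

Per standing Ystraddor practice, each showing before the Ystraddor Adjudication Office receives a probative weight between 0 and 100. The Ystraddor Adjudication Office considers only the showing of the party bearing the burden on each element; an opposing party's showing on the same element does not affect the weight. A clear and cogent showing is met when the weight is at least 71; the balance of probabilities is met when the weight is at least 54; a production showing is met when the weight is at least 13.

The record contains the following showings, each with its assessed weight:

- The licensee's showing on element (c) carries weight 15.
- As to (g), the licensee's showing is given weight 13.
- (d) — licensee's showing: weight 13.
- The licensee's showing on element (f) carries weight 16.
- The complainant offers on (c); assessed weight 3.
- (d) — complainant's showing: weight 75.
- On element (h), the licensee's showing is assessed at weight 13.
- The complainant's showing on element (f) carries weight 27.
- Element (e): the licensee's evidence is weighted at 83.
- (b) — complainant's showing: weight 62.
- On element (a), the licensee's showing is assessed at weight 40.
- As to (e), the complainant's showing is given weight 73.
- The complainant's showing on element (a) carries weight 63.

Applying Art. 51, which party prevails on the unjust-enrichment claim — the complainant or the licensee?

licensee

Stage 1 — burden on complainant; standard: the balance of probabilities (weight is at least 54).
    (a): 63 (licensee's 40 disregarded) ≥ 54 [met]
    (b): 62 ≥ 54 [met]
  The complainant carries Stage 1; the licensee now bears the burden.
Stage 2 — burden on licensee; standard: a production showing (weight is at least 13).
    (c): 15 (complainant's 3 disregarded) ≥ 13 [met]
  Stage 2 carried; the burden shifts to the complainant.
Stage 3 — burden on complainant; standard: a clear and cogent showing (weight is at least 71).
    (d): 75 (licensee's 13 disregarded) ≥ 71 [met]
    (e): 73 (licensee's 83 disregarded) ≥ 71 [met]
  Stage 3 carried; the burden shifts to the licensee.
Stage 4 — burden on licensee; standard: a production showing (weight is at least 13).
    (f): 16 (complainant's 27 disregarded) ≥ 13 [met]
    (g): 13 ≥ 13 [met]
  All elements met. The licensee retains the burden for Stage 5.
Stage 5 — burden on licensee; standard: a production showing (weight is at least 13).
    (h): 13 ≥ 13 [met]
  All elements met at the final stage.
With every stage satisfied, the licensee prevails.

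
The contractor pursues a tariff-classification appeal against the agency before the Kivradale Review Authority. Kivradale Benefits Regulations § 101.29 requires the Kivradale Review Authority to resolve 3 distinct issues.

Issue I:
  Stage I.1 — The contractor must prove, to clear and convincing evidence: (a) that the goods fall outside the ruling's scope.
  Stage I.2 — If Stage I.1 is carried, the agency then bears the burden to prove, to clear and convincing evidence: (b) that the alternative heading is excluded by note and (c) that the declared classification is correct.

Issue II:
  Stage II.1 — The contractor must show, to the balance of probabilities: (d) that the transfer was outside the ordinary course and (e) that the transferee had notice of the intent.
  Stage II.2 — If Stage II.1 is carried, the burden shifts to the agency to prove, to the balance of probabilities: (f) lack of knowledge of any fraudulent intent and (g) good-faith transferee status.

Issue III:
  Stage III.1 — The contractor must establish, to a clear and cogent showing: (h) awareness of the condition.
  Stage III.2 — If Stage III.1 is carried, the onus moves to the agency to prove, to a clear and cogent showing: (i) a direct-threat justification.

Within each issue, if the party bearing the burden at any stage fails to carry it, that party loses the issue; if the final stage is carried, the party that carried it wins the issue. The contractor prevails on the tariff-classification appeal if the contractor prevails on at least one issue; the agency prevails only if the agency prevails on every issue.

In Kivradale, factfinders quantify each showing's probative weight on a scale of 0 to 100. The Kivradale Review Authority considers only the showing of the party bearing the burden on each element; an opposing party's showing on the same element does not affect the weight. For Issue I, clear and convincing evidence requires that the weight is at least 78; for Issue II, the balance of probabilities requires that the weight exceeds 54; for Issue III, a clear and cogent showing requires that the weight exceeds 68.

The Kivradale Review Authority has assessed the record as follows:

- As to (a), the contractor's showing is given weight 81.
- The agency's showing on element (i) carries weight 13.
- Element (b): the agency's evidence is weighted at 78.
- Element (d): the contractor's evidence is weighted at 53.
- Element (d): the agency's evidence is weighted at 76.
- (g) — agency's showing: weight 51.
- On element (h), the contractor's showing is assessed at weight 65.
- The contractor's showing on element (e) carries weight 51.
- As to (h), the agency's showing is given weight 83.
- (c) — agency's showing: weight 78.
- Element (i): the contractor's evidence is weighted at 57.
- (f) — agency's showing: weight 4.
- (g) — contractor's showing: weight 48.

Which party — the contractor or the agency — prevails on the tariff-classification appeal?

— Issue I —
Stage I.1 (contractor, clear and convincing evidence, weight is at least 78): (a) 81 ≥ 78 — meets.
  The contractor carries Stage I.1; the agency now bears the burden.
Stage I.2 (agency, clear and convincing evidence, weight is at least 78): (b) 78 ≥ 78 — meets; (c) 78 ≥ 78 — meets.
  All elements met at the final stage.
With every stage satisfied, the agency prevails on this issue.
— Issue II —
At Stage II.1 the contractor must meet the balance of probabilities (weight exceeds 54): on (d) the weight is 53 (the agency's 76 is given no effect), which does not exceed 54, so (d) does not meet the standard; on (e) the weight is 51, ≤ 54, so (e) does not meet the standard.
  Stage II.1 not carried; the contractor fails its burden.
The analysis ends at Stage II.1; the agency prevails on this issue.
— Issue III —
At Stage III.1 the contractor must meet a clear and cogent showing (weight exceeds 68): on (h) the weight is 65 (the agency's 83 is given no effect), which does not exceed 68, so (h) does not meet the standard.
  Not every element is met, so the contractor fails to carry Stage III.1.
So the agency prevails on this issue.
Per-issue: Issue I → agency; Issue II → agency; Issue III → agency. The contractor must prevail on at least one issue; overall, the agency prevails.

agency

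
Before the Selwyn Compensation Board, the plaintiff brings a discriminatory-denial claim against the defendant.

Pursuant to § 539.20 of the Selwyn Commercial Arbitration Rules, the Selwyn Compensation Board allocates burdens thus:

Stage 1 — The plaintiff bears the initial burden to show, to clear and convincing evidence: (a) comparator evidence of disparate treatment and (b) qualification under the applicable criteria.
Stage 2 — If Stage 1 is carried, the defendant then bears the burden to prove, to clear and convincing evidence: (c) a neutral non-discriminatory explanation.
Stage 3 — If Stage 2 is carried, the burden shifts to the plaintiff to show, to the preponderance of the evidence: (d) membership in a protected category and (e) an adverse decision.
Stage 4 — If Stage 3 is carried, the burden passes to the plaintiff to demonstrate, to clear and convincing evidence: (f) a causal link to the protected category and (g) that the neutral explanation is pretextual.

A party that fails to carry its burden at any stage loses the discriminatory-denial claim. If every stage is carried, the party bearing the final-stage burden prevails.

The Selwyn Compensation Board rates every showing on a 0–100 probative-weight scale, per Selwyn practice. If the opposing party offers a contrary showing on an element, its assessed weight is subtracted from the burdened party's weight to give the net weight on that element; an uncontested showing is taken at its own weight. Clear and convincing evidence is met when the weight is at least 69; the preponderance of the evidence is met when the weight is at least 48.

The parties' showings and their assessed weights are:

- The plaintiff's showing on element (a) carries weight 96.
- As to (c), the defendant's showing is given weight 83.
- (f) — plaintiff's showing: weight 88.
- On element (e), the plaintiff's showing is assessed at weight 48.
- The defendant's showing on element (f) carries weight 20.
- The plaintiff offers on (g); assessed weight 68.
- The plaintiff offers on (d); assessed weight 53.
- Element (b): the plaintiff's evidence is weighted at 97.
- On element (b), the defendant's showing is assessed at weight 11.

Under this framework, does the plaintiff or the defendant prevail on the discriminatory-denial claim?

At Stage 1 the plaintiff must meet clear and convincing evidence (weight is at least 69): on (a) the weight is 96, which does reach 69, so (a) meets the standard; on (b) the weight is 97 less the opposing 11 gives net 86, which does reach 69, so (b) meets the standard.
  Stage 1 is satisfied; the onus moves to the defendant.
At Stage 2 the defendant must meet clear and convincing evidence (weight is at least 69): on (c) the weight is 83, ≥ 69, so (c) meets the standard.
  Stage 2 carried; the burden shifts to the plaintiff.
At Stage 3 the plaintiff must meet the preponderance of the evidence (weight is at least 48): on (d) the weight is 53, which does reach 48, so (d) meets the standard; on (e) the weight is 48, ≥ 48, so (e) meets the standard.
  Stage 3 carried; the burden remains with the plaintiff.
At Stage 4 the plaintiff must meet clear and convincing evidence (weight is at least 69): on (f) the weight is 88 less the opposing 20 gives net 68, < 69, so (f) does not meet the standard; on (g) the weight is 68, < 69, so (g) does not meet the standard.
  Stage 4 not carried; the plaintiff fails its burden.
The defendant prevails.

defendant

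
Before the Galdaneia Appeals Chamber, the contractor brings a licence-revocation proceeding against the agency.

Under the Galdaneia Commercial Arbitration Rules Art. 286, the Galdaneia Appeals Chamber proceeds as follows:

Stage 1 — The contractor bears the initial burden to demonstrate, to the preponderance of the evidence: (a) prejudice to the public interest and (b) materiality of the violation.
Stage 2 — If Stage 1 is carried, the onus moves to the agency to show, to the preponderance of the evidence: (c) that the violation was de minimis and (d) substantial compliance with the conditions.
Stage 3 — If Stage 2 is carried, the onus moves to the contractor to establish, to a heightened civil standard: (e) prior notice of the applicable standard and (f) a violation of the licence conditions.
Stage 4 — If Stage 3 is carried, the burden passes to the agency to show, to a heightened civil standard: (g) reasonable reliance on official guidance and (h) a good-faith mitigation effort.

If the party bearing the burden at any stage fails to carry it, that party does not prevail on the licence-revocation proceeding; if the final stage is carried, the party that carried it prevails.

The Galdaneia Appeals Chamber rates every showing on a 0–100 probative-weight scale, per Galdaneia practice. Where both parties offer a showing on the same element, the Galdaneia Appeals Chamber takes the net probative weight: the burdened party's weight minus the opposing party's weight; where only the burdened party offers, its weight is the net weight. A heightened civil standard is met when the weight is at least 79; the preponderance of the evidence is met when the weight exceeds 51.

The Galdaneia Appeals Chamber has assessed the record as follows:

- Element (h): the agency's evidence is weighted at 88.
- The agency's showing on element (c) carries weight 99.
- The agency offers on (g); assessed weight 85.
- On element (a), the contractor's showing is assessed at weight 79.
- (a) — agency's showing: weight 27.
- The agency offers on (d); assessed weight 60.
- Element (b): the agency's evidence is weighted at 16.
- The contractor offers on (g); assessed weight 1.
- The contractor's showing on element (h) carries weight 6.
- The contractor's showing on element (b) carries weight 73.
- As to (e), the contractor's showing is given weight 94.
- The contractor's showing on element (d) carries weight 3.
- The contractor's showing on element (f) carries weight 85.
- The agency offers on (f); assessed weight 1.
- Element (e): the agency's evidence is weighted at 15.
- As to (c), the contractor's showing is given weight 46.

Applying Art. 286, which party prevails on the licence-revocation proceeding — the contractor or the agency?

Stage 1 — burden on contractor; standard: the preponderance of the evidence (weight exceeds 51).
    (a): 79 − 27 = 52 > 51 [met]
    (b): 73 − 16 = 57 > 51 [met]
  All elements met. The burden passes to the agency.
Stage 2 — burden on agency; standard: the preponderance of the evidence (weight exceeds 51).
    (c): 99 − 46 = 53 > 51 [met]
    (d): 60 − 3 = 57 > 51 [met]
  All elements met. The burden passes to the contractor.
Stage 3 — burden on contractor; standard: a heightened civil standard (weight is at least 79).
    (e): 94 − 15 = 79 ≥ 79 [met]
    (f): 85 − 1 = 84 ≥ 79 [met]
  Stage 3 is satisfied; the onus moves to the agency.
Stage 4 — burden on agency; standard: a heightened civil standard (weight is at least 79).
    (g): 85 − 1 = 84 ≥ 79 [met]
    (h): 88 − 6 = 82 ≥ 79 [met]
  Stage 4 carried; the final stage is satisfied.
All stages carried — the agency prevails.

agency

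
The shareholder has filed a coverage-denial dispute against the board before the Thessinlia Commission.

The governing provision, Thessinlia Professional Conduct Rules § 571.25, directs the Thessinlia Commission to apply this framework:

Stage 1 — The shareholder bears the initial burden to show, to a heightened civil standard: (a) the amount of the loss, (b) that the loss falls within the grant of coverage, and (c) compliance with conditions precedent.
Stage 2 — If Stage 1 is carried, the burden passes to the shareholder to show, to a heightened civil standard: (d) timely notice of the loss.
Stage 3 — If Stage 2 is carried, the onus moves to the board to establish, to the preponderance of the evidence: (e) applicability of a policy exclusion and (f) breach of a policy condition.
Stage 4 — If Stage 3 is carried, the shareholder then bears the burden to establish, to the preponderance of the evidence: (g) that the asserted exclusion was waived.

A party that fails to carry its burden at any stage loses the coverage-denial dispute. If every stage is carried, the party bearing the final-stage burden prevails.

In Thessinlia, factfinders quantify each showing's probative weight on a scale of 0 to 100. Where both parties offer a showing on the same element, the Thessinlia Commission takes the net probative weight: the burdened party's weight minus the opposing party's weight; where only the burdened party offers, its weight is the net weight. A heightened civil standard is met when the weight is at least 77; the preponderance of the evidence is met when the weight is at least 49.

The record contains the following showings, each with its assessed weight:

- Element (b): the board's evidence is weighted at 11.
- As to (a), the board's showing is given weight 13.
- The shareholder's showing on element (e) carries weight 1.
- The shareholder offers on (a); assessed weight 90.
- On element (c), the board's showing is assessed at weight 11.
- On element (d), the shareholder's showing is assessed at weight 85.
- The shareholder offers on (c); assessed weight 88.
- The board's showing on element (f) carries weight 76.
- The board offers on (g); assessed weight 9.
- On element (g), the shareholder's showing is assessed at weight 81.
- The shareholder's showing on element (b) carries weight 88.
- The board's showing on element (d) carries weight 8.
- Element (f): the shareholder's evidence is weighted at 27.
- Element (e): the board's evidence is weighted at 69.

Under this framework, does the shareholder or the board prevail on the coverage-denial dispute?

shareholder

Stage 1 — burden on shareholder; standard: a heightened civil standard (weight is at least 77).
    (a): 90 − 13 = 77 ≥ 77 [met]
    (b): 88 − 11 = 77 ≥ 77 [met]
    (c): 88 − 11 = 77 ≥ 77 [met]
  Stage 1 carried; the burden remains with the shareholder.
Stage 2 — burden on shareholder; standard: a heightened civil standard (weight is at least 77).
    (d): 85 − 8 = 77 ≥ 77 [met]
  Stage 2 is satisfied; the onus moves to the board.
Stage 3 — burden on board; standard: the preponderance of the evidence (weight is at least 49).
    (e): 69 − 1 = 68 ≥ 49 [met]
    (f): 76 − 27 = 49 ≥ 49 [met]
  The board carries Stage 3; the shareholder now bears the burden.
Stage 4 — burden on shareholder; standard: the preponderance of the evidence (weight is at least 49).
    (g): 81 − 9 = 72 ≥ 49 [met]
  Stage 4 carried; the final stage is satisfied.
All stages carried — the shareholder prevails.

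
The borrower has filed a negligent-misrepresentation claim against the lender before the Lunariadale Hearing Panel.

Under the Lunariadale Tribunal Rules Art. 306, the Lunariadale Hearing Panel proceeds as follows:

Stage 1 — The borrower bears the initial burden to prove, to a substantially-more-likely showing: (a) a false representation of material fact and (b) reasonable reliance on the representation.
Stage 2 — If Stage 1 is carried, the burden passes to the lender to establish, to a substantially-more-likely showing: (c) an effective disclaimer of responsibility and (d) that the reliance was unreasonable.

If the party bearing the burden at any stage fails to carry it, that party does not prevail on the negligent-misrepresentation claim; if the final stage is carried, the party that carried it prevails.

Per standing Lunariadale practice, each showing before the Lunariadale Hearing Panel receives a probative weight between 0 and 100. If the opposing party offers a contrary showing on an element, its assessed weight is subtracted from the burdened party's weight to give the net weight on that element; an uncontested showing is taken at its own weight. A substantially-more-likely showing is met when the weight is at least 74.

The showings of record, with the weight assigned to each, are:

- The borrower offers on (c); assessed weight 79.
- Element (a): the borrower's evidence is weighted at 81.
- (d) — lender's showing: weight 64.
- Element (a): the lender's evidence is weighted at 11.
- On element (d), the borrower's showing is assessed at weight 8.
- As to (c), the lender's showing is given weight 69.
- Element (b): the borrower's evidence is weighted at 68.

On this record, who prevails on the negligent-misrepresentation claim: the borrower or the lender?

At Stage 1 the borrower must meet a substantially-more-likely showing (weight is at least 74): on (a) the weight is 81 less the opposing 11 gives net 70, < 74, so (a) does not meet the standard; on (b) the weight is 68, which does not reach 74, so (b) does not meet the standard.
  Stage 1 not carried; the borrower fails its burden.
The analysis ends at Stage 1; the lender prevails.

lender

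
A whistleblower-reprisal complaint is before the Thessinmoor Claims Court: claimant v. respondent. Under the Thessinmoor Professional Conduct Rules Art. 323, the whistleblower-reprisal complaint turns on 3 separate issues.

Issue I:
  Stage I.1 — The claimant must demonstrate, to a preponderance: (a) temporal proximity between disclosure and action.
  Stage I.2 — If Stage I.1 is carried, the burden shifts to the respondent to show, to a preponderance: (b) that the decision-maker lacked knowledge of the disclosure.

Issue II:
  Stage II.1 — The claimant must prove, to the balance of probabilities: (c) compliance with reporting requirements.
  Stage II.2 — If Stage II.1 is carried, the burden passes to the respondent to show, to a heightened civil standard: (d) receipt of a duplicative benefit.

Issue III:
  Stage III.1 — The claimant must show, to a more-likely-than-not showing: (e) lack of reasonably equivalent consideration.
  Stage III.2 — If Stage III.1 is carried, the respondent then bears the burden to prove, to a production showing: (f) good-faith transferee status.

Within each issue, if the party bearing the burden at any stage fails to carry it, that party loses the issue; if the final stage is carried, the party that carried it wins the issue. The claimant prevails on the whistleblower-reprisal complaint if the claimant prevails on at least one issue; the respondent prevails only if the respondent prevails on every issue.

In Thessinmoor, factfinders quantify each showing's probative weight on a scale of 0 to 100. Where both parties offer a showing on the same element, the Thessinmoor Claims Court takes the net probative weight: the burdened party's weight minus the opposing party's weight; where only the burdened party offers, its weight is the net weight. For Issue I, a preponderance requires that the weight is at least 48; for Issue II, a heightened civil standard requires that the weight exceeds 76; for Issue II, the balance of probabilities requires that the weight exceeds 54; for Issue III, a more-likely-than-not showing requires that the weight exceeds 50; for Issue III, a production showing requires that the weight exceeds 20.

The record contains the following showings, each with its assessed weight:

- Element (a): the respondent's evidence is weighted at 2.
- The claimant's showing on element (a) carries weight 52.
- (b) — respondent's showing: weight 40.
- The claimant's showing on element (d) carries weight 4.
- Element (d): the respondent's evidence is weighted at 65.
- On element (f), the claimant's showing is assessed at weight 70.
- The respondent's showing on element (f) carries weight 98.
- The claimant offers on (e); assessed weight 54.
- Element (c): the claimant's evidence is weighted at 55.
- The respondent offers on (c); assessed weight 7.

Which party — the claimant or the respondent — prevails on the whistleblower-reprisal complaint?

claimant

— Issue I —
Stage I.1 — burden on claimant; standard: a preponderance (weight is at least 48).
    (a): 52 − 2 = 50 ≥ 48 [met]
  Stage I.1 is satisfied; the onus moves to the respondent.
Stage I.2 — burden on respondent; standard: a preponderance (weight is at least 48).
    (b): 40 < 48 [not met]
  Not every element is met, so the respondent fails to carry Stage I.2.
The claimant prevails on this issue.
— Issue II —
At Stage II.1 the claimant must meet the balance of probabilities (weight exceeds 54): on (c) the weight is 55 less the opposing 7 gives net 48, which does not exceed 54, so (c) does not meet the standard.
  Stage II.1 not carried; the claimant fails its burden.
The respondent prevails on this issue.
— Issue III —
At Stage III.1 the claimant must meet a more-likely-than-not showing (weight exceeds 50): on (e) the weight is 54, which does exceed 50, so (e) meets the standard.
  All elements met. The burden passes to the respondent.
At Stage III.2 the respondent must meet a production showing (weight exceeds 20): on (f) the weight is 98 less the opposing 70 gives net 28, > 20, so (f) meets the standard.
  All elements met at the final stage.
Every stage carried; the respondent prevails on this issue.
Per-issue: Issue I → claimant; Issue II → respondent; Issue III → respondent. The claimant must prevail on at least one issue; overall, the claimant prevails.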